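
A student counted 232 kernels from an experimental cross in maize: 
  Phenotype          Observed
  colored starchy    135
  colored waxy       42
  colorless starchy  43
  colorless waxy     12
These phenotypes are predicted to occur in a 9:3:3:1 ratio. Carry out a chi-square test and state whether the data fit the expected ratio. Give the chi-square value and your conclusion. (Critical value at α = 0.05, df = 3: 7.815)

0.644; consistent

Expected counts for N = 232 under a 9:3:3:1 ratio (total parts = 16):
  colored starchy: 232 × 9/16 = 130.5
  colored waxy: 232 × 3/16 = 43.5
  colorless starchy: 232 × 3/16 = 43.5
  colorless waxy: 232 × 1/16 = 14.5
χ² = Σ (O − E)² / E
  colored starchy: (135 − 130.5)² / 130.5 = 0.1552
  colored waxy: (42 − 43.5)² / 43.5 = 0.0517
  colorless starchy: (43 − 43.5)² / 43.5 = 0.0057
  colorless waxy: (12 − 14.5)² / 14.5 = 0.4310
χ² = 0.1552 + 0.0517 + 0.0057 + 0.4310 = 0.6436 ≈ 0.644
Degrees of freedom = 4 − 1 = 3; critical value at α = 0.05 is 7.815.
Since 0.644 < 7.815, we fail to reject the null hypothesis — the data are consistent with the 9:3:3:1 ratio.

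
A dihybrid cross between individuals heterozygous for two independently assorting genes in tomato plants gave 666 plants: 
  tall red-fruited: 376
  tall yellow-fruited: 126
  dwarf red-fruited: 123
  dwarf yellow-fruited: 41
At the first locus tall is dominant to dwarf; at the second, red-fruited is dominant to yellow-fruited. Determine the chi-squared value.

0.053

A dihybrid F₂ with independent assortment and complete dominance at both loci gives a 9:3:3:1 phenotypic ratio.
Expected counts for N = 666 under a 9:3:3:1 ratio (total parts = 16):
  tall red-fruited: 666 × 9/16 = 374.625
  tall yellow-fruited: 666 × 3/16 = 124.875
  dwarf red-fruited: 666 × 3/16 = 124.875
  dwarf yellow-fruited: 666 × 1/16 = 41.625
χ² = Σ (O − E)² / E
  tall red-fruited: (376 − 374.625)² / 374.625 = 0.0050
  tall yellow-fruited: (126 − 124.875)² / 124.875 = 0.0101
  dwarf red-fruited: (123 − 124.875)² / 124.875 = 0.0282
  dwarf yellow-fruited: (41 − 41.625)² / 41.625 = 0.0094
χ² = 0.0050 + 0.0101 + 0.0282 + 0.0094 = 0.0527 ≈ 0.053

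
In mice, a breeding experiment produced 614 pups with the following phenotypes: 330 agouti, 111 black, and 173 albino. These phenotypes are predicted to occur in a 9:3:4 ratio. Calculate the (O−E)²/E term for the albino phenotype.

Expected counts for N = 614 under a 9:3:4 ratio (total parts = 16):
  agouti: 614 × 9/16 = 345.375
  black: 614 × 3/16 = 115.125
  albino: 614 × 4/16 = 153.5
Contribution of albino: (173 − 153.5)² / 153.5 = 2.4772

2.477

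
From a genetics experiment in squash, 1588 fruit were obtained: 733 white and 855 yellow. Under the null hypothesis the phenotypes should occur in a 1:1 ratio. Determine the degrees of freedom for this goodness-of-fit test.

A goodness-of-fit test with 2 phenotype classes has df = 2 − 1 = 1.

1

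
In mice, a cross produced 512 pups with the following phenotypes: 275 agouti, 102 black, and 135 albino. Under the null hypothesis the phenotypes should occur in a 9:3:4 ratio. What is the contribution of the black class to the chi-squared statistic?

0.375

Under the 9:3:4 hypothesis (Σ ratio = 16, N = 512):
  agouti: 512 × 9/16 = 288
  black: 512 × 3/16 = 96
  albino: 512 × 4/16 = 128
Contribution of black: (102 − 96)² / 96 = 0.3750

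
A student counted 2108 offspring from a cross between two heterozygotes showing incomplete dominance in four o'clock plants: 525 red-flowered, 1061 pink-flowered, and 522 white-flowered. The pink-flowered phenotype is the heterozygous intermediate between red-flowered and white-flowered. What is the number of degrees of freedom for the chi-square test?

2

With incomplete dominance, a heterozygote × heterozygote cross gives a 1:2:1 phenotypic ratio.
A goodness-of-fit test with 3 phenotype classes has df = 3 − 1 = 2.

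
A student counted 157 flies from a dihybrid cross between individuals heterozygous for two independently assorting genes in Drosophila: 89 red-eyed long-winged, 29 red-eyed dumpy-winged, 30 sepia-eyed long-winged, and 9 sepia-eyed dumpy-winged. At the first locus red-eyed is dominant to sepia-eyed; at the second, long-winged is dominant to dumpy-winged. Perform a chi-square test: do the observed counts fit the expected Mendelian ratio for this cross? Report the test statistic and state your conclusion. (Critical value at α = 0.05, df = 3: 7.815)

A dihybrid F₂ with independent assortment and complete dominance at both loci gives a 9:3:3:1 phenotypic ratio.
Under the 9:3:3:1 hypothesis (Σ ratio = 16, N = 157):
  red-eyed long-winged: 157 × 9/16 = 88.3125
  red-eyed dumpy-winged: 157 × 3/16 = 29.4375
  sepia-eyed long-winged: 157 × 3/16 = 29.4375
  sepia-eyed dumpy-winged: 157 × 1/16 = 9.8125
χ² = Σ (O − E)² / E
  red-eyed long-winged: (89 − 88.3125)² / 88.3125 = 0.0054
  red-eyed dumpy-winged: (29 − 29.4375)² / 29.4375 = 0.0065
  sepia-eyed long-winged: (30 − 29.4375)² / 29.4375 = 0.0107
  sepia-eyed dumpy-winged: (9 − 9.8125)² / 9.8125 = 0.0673
χ² = 0.0054 + 0.0065 + 0.0107 + 0.0673 = 0.0899 ≈ 0.090
Degrees of freedom = 4 − 1 = 3; critical value at α = 0.05 is 7.815.
Since 0.090 < 7.815, we fail to reject the null hypothesis — the data are consistent with the 9:3:3:1 ratio.

0.090; consistent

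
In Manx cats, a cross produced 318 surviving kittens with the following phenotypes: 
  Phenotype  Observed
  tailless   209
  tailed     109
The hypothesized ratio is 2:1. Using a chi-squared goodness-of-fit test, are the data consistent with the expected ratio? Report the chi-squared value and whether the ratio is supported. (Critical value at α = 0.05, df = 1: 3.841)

The 2:1 ratio has 3 parts, so with N = 318 the expected counts are:
  tailless: 318 × 2/3 = 212
  tailed: 318 × 1/3 = 106
χ² = Σ (O − E)² / E
  tailless: (209 − 212)² / 212 = 0.0425
  tailed: (109 − 106)² / 106 = 0.0849
χ² = 0.0425 + 0.0849 = 0.1274 ≈ 0.127
Degrees of freedom = 2 − 1 = 1; critical value at α = 0.05 is 3.841.
Since 0.127 < 3.841, we fail to reject the null hypothesis — the data are consistent with the 2:1 ratio.

0.127; consistent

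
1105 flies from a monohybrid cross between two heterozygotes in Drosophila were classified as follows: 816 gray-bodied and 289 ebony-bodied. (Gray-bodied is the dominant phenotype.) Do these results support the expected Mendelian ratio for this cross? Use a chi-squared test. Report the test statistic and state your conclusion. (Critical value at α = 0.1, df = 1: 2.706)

0.785; consistent

For a monohybrid cross between heterozygotes with complete dominance, the expected phenotypic ratio is 3:1.
Expected counts for N = 1105 under a 3:1 ratio (total parts = 4):
  gray-bodied: 1105 × 3/4 = 828.75
  ebony-bodied: 1105 × 1/4 = 276.25
χ² = Σ (O − E)² / E
  gray-bodied: (816 − 828.75)² / 828.75 = 0.1962
  ebony-bodied: (289 − 276.25)² / 276.25 = 0.5885
χ² = 0.1962 + 0.5885 = 0.7847 ≈ 0.785
Degrees of freedom = 2 − 1 = 1; critical value at α = 0.1 is 2.706.
Since 0.785 < 2.706, we fail to reject the null hypothesis — the data are consistent with the 3:1 ratio.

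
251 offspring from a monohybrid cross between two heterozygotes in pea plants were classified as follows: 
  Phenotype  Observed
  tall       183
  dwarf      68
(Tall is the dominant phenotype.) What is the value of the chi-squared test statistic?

For a monohybrid cross between heterozygotes with complete dominance, the expected phenotypic ratio is 3:1.
Expected counts for N = 251 under a 3:1 ratio (total parts = 4):
  tall: 251 × 3/4 = 188.25
  dwarf: 251 × 1/4 = 62.75
χ² = Σ (O − E)² / E
  tall: (183 − 188.25)² / 188.25 = 0.1464
  dwarf: (68 − 62.75)² / 62.75 = 0.4392
χ² = 0.1464 + 0.4392 = 0.5856 ≈ 0.586

0.586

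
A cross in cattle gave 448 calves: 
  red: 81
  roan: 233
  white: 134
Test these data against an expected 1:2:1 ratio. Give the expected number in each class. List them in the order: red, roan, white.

The 1:2:1 ratio has 4 parts, so with N = 448 the expected counts are:
  red: 448 × 1/4 = 112
  roan: 448 × 2/4 = 224
  white: 448 × 1/4 = 112

112, 224, 112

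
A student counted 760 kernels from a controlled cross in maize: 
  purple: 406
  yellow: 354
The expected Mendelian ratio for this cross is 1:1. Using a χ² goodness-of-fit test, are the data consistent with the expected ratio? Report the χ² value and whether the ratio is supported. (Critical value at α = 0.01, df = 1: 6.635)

3.558; consistent

The 1:1 ratio has 2 parts, so with N = 760 the expected counts are:
  purple: 760 × 1/2 = 380
  yellow: 760 × 1/2 = 380
χ² = Σ (O − E)² / E
  purple: (406 − 380)² / 380 = 1.7789
  yellow: (354 − 380)² / 380 = 1.7789
χ² = 1.7789 + 1.7789 = 3.5578 ≈ 3.558
Degrees of freedom = 2 − 1 = 1; critical value at α = 0.01 is 6.635.
Since 3.558 < 6.635, we fail to reject the null hypothesis — the data are consistent with the 1:1 ratio.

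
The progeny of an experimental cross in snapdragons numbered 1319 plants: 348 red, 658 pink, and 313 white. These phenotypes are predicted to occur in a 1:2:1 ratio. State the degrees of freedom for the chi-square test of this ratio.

2

A goodness-of-fit test with 3 phenotype classes has df = 3 − 1 = 2.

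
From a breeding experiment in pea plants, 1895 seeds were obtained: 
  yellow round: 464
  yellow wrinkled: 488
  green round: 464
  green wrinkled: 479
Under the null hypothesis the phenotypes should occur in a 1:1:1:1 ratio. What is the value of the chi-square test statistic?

0.888

Total ratio parts = 4. Expected numbers out of 1895:
  yellow round: 1895 × 1/4 = 473.75
  yellow wrinkled: 1895 × 1/4 = 473.75
  green round: 1895 × 1/4 = 473.75
  green wrinkled: 1895 × 1/4 = 473.75
χ² = Σ (O − E)² / E
  yellow round: (464 − 473.75)² / 473.75 = 0.2007
  yellow wrinkled: (488 − 473.75)² / 473.75 = 0.4286
  green round: (464 − 473.75)² / 473.75 = 0.2007
  green wrinkled: (479 − 473.75)² / 473.75 = 0.0582
χ² = 0.2007 + 0.4286 + 0.2007 + 0.0582 = 0.8882 ≈ 0.888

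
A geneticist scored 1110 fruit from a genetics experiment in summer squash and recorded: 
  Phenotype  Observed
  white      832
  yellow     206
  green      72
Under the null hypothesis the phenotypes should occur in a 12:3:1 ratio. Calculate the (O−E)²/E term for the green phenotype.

0.099

Expected counts for N = 1110 under a 12:3:1 ratio (total parts = 16):
  white: 1110 × 12/16 = 832.5
  yellow: 1110 × 3/16 = 208.125
  green: 1110 × 1/16 = 69.375
Contribution of green: (72 − 69.375)² / 69.375 = 0.0993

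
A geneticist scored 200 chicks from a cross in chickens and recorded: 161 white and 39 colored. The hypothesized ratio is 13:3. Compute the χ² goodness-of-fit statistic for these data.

Expected counts for N = 200 under a 13:3 ratio (total parts = 16):
  white: 200 × 13/16 = 162.5
  colored: 200 × 3/16 = 37.5
χ² = Σ (O − E)² / E
  white: (161 − 162.5)² / 162.5 = 0.0138
  colored: (39 − 37.5)² / 37.5 = 0.0600
χ² = 0.0138 + 0.0600 = 0.0738 ≈ 0.074

0.074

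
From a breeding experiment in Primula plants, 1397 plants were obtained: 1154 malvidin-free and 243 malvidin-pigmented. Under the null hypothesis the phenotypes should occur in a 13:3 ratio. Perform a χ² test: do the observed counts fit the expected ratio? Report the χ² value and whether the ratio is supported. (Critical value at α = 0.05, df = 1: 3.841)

1.685; consistent

The 13:3 ratio has 16 parts, so with N = 1397 the expected counts are:
  malvidin-free: 1397 × 13/16 = 1135.0625
  malvidin-pigmented: 1397 × 3/16 = 261.9375
χ² = Σ (O − E)² / E
  malvidin-free: (1154 − 1135.0625)² / 1135.0625 = 0.3160
  malvidin-pigmented: (243 − 261.9375)² / 261.9375 = 1.3691
χ² = 0.3160 + 1.3691 = 1.6851 ≈ 1.685
Degrees of freedom = 2 − 1 = 1; critical value at α = 0.05 is 3.841.
Since 1.685 < 3.841, we fail to reject the null hypothesis — the data are consistent with the 13:3 ratio.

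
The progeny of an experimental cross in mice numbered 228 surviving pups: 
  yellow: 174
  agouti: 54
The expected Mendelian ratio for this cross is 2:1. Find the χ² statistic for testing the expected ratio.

9.553

Total ratio parts = 3. Expected numbers out of 228:
  yellow: 228 × 2/3 = 152
  agouti: 228 × 1/3 = 76
χ² = Σ (O − E)² / E
  yellow: (174 − 152)² / 152 = 3.1842
  agouti: (54 − 76)² / 76 = 6.3684
χ² = 3.1842 + 6.3684 = 9.5526 ≈ 9.553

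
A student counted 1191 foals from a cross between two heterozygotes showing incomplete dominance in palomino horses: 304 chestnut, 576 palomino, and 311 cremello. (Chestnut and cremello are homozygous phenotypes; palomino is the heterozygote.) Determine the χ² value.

With incomplete dominance, a heterozygote × heterozygote cross gives a 1:2:1 phenotypic ratio.
Total ratio parts = 4. Expected numbers out of 1191:
  chestnut: 1191 × 1/4 = 297.75
  palomino: 1191 × 2/4 = 595.5
  cremello: 1191 × 1/4 = 297.75
χ² = Σ (O − E)² / E
  chestnut: (304 − 297.75)² / 297.75 = 0.1312
  palomino: (576 − 595.5)² / 595.5 = 0.6385
  cremello: (311 − 297.75)² / 297.75 = 0.5896
χ² = 0.1312 + 0.6385 + 0.5896 = 1.3593 ≈ 1.359

1.359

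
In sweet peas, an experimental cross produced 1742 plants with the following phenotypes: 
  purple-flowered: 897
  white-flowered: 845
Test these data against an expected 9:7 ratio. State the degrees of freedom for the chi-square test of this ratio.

1

A goodness-of-fit test with 2 phenotype classes has df = 2 − 1 = 1.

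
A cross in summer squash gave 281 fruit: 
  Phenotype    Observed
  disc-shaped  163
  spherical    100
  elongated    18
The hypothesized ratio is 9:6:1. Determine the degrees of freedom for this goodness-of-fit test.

A goodness-of-fit test with 3 phenotype classes has df = 3 − 1 = 2.

2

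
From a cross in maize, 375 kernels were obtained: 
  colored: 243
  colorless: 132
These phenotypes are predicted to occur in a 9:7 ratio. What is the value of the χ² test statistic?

Expected counts for N = 375 under a 9:7 ratio (total parts = 16):
  colored: 375 × 9/16 = 210.9375
  colorless: 375 × 7/16 = 164.0625
χ² = Σ (O − E)² / E
  colored: (243 − 210.9375)² / 210.9375 = 4.8735
  colorless: (132 − 164.0625)² / 164.0625 = 6.2659
χ² = 4.8735 + 6.2659 = 11.1394 ≈ 11.139

11.139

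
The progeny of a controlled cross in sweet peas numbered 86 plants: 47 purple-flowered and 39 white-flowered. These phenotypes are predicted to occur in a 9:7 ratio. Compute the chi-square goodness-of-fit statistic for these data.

0.089

Total ratio parts = 16. Expected numbers out of 86:
  purple-flowered: 86 × 9/16 = 48.375
  white-flowered: 86 × 7/16 = 37.625
χ² = Σ (O − E)² / E
  purple-flowered: (47 − 48.375)² / 48.375 = 0.0391
  white-flowered: (39 − 37.625)² / 37.625 = 0.0502
χ² = 0.0391 + 0.0502 = 0.0893 ≈ 0.089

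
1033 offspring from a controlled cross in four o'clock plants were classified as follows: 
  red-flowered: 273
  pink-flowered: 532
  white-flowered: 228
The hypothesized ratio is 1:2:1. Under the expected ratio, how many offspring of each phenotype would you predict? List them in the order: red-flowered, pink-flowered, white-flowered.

The 1:2:1 ratio has 4 parts, so with N = 1033 the expected counts are:
  red-flowered: 1033 × 1/4 = 258.25
  pink-flowered: 1033 × 2/4 = 516.5
  white-flowered: 1033 × 1/4 = 258.25

258.25, 516.5, 258.25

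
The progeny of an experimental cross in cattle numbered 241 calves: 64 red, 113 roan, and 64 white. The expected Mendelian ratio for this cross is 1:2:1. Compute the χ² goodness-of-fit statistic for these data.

0.934

Expected counts for N = 241 under a 1:2:1 ratio (total parts = 4):
  red: 241 × 1/4 = 60.25
  roan: 241 × 2/4 = 120.5
  white: 241 × 1/4 = 60.25
χ² = Σ (O − E)² / E
  red: (64 − 60.25)² / 60.25 = 0.2334
  roan: (113 − 120.5)² / 120.5 = 0.4668
  white: (64 − 60.25)² / 60.25 = 0.2334
χ² = 0.2334 + 0.4668 + 0.2334 = 0.9336 ≈ 0.934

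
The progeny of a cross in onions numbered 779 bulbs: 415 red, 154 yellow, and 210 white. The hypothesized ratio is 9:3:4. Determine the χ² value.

2.853

The 9:3:4 ratio has 16 parts, so with N = 779 the expected counts are:
  red: 779 × 9/16 = 438.1875
  yellow: 779 × 3/16 = 146.0625
  white: 779 × 4/16 = 194.75
χ² = Σ (O − E)² / E
  red: (415 − 438.1875)² / 438.1875 = 1.2270
  yellow: (154 − 146.0625)² / 146.0625 = 0.4313
  white: (210 − 194.75)² / 194.75 = 1.1942
χ² = 1.2270 + 0.4313 + 1.1942 = 2.8525 ≈ 2.853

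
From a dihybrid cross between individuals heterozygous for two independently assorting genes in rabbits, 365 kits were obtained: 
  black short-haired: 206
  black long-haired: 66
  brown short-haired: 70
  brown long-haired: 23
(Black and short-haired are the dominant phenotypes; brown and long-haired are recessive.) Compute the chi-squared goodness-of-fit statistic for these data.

0.126

A dihybrid F₂ with independent assortment and complete dominance at both loci gives a 9:3:3:1 phenotypic ratio.
Under the 9:3:3:1 hypothesis (Σ ratio = 16, N = 365):
  black short-haired: 365 × 9/16 = 205.3125
  black long-haired: 365 × 3/16 = 68.4375
  brown short-haired: 365 × 3/16 = 68.4375
  brown long-haired: 365 × 1/16 = 22.8125
χ² = Σ (O − E)² / E
  black short-haired: (206 − 205.3125)² / 205.3125 = 0.0023
  black long-haired: (66 − 68.4375)² / 68.4375 = 0.0868
  brown short-haired: (70 − 68.4375)² / 68.4375 = 0.0357
  brown long-haired: (23 − 22.8125)² / 22.8125 = 0.0015
χ² = 0.0023 + 0.0868 + 0.0357 + 0.0015 = 0.1263 ≈ 0.126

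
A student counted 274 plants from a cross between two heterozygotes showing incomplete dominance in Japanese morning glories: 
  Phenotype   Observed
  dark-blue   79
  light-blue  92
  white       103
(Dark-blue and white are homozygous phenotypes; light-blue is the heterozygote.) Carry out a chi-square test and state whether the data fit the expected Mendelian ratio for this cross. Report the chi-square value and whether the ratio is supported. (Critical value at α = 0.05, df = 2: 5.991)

With incomplete dominance, a heterozygote × heterozygote cross gives a 1:2:1 phenotypic ratio.
Total ratio parts = 4. Expected numbers out of 274:
  dark-blue: 274 × 1/4 = 68.5
  light-blue: 274 × 2/4 = 137
  white: 274 × 1/4 = 68.5
χ² = Σ (O − E)² / E
  dark-blue: (79 − 68.5)² / 68.5 = 1.6095
  light-blue: (92 − 137)² / 137 = 14.7810
  white: (103 − 68.5)² / 68.5 = 17.3759
χ² = 1.6095 + 14.7810 + 17.3759 = 33.7664 ≈ 33.766
Degrees of freedom = 3 − 1 = 2; critical value at α = 0.05 is 5.991.
Since 33.766 > 5.991, we reject the null hypothesis — the data do not fit the 1:2:1 ratio.

33.766; not consistent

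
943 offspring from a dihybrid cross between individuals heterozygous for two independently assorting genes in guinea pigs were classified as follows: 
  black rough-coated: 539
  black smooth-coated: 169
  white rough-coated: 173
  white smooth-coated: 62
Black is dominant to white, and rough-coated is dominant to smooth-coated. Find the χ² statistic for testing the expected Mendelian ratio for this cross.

0.725

A dihybrid F₂ with independent assortment and complete dominance at both loci gives a 9:3:3:1 phenotypic ratio.
Total ratio parts = 16. Expected numbers out of 943:
  black rough-coated: 943 × 9/16 = 530.4375
  black smooth-coated: 943 × 3/16 = 176.8125
  white rough-coated: 943 × 3/16 = 176.8125
  white smooth-coated: 943 × 1/16 = 58.9375
χ² = Σ (O − E)² / E
  black rough-coated: (539 − 530.4375)² / 530.4375 = 0.1382
  black smooth-coated: (169 − 176.8125)² / 176.8125 = 0.3452
  white rough-coated: (173 − 176.8125)² / 176.8125 = 0.0822
  white smooth-coated: (62 − 58.9375)² / 58.9375 = 0.1591
χ² = 0.1382 + 0.3452 + 0.0822 + 0.1591 = 0.7247 ≈ 0.725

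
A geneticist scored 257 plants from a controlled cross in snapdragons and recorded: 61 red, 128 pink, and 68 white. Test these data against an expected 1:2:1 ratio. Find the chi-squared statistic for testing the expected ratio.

The 1:2:1 ratio has 4 parts, so with N = 257 the expected counts are:
  red: 257 × 1/4 = 64.25
  pink: 257 × 2/4 = 128.5
  white: 257 × 1/4 = 64.25
χ² = Σ (O − E)² / E
  red: (61 − 64.25)² / 64.25 = 0.1644
  pink: (128 − 128.5)² / 128.5 = 0.0019
  white: (68 − 64.25)² / 64.25 = 0.2189
χ² = 0.1644 + 0.0019 + 0.2189 = 0.3852 ≈ 0.385

0.385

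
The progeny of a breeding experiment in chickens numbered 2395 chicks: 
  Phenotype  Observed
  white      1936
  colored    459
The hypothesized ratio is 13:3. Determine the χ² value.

Expected counts for N = 2395 under a 13:3 ratio (total parts = 16):
  white: 2395 × 13/16 = 1945.9375
  colored: 2395 × 3/16 = 449.0625
χ² = Σ (O − E)² / E
  white: (1936 − 1945.9375)² / 1945.9375 = 0.0507
  colored: (459 − 449.0625)² / 449.0625 = 0.2199
χ² = 0.0507 + 0.2199 = 0.2706 ≈ 0.271

0.271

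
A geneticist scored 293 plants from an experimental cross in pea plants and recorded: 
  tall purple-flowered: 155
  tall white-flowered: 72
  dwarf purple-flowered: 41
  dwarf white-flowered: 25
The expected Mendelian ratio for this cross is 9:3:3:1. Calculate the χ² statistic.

Expected counts for N = 293 under a 9:3:3:1 ratio (total parts = 16):
  tall purple-flowered: 293 × 9/16 = 164.8125
  tall white-flowered: 293 × 3/16 = 54.9375
  dwarf purple-flowered: 293 × 3/16 = 54.9375
  dwarf white-flowered: 293 × 1/16 = 18.3125
χ² = Σ (O − E)² / E
  tall purple-flowered: (155 − 164.8125)² / 164.8125 = 0.5842
  tall white-flowered: (72 − 54.9375)² / 54.9375 = 5.2993
  dwarf purple-flowered: (41 − 54.9375)² / 54.9375 = 3.5359
  dwarf white-flowered: (25 − 18.3125)² / 18.3125 = 2.4422
χ² = 0.5842 + 5.2993 + 3.5359 + 2.4422 = 11.8616 ≈ 11.862

11.862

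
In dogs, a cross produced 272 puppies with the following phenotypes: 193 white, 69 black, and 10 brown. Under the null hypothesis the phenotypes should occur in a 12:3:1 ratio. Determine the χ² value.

Total ratio parts = 16. Expected numbers out of 272:
  white: 272 × 12/16 = 204
  black: 272 × 3/16 = 51
  brown: 272 × 1/16 = 17
χ² = Σ (O − E)² / E
  white: (193 − 204)² / 204 = 0.5931
  black: (69 − 51)² / 51 = 6.3529
  brown: (10 − 17)² / 17 = 2.8824
χ² = 0.5931 + 6.3529 + 2.8824 = 9.8284 ≈ 9.828

9.828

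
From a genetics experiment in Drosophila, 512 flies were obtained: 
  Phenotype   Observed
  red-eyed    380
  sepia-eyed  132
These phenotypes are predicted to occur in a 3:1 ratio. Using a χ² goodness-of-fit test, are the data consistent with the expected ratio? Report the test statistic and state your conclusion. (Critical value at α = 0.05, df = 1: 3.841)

Total ratio parts = 4. Expected numbers out of 512:
  red-eyed: 512 × 3/4 = 384
  sepia-eyed: 512 × 1/4 = 128
χ² = Σ (O − E)² / E
  red-eyed: (380 − 384)² / 384 = 0.0417
  sepia-eyed: (132 − 128)² / 128 = 0.1250
χ² = 0.0417 + 0.1250 = 0.1667 ≈ 0.167
Degrees of freedom = 2 − 1 = 1; critical value at α = 0.05 is 3.841.
Since 0.167 < 3.841, we fail to reject the null hypothesis — the data are consistent with the 3:1 ratio.

0.167; consistent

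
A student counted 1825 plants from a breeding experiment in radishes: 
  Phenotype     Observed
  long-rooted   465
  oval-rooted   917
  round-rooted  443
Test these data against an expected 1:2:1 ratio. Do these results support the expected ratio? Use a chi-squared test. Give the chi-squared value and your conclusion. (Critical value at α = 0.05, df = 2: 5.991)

0.575; consistent

Total ratio parts = 4. Expected numbers out of 1825:
  long-rooted: 1825 × 1/4 = 456.25
  oval-rooted: 1825 × 2/4 = 912.5
  round-rooted: 1825 × 1/4 = 456.25
χ² = Σ (O − E)² / E
  long-rooted: (465 − 456.25)² / 456.25 = 0.1678
  oval-rooted: (917 − 912.5)² / 912.5 = 0.0222
  round-rooted: (443 − 456.25)² / 456.25 = 0.3848
χ² = 0.1678 + 0.0222 + 0.3848 = 0.5748 ≈ 0.575
Degrees of freedom = 3 − 1 = 2; critical value at α = 0.05 is 5.991.
Since 0.575 < 5.991, we fail to reject the null hypothesis — the data are consistent with the 1:2:1 ratio.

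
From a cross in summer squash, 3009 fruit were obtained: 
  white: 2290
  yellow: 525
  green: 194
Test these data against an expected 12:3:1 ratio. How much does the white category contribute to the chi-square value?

Total ratio parts = 16. Expected numbers out of 3009:
  white: 3009 × 12/16 = 2256.75
  yellow: 3009 × 3/16 = 564.1875
  green: 3009 × 1/16 = 188.0625
Contribution of white: (2290 − 2256.75)² / 2256.75 = 0.4899

0.490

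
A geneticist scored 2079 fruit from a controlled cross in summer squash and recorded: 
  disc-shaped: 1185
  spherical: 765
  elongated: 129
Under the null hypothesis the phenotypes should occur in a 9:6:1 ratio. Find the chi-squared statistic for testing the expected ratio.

Under the 9:6:1 hypothesis (Σ ratio = 16, N = 2079):
  disc-shaped: 2079 × 9/16 = 1169.4375
  spherical: 2079 × 6/16 = 779.625
  elongated: 2079 × 1/16 = 129.9375
χ² = Σ (O − E)² / E
  disc-shaped: (1185 − 1169.4375)² / 1169.4375 = 0.2071
  spherical: (765 − 779.625)² / 779.625 = 0.2744
  elongated: (129 − 129.9375)² / 129.9375 = 0.0068
χ² = 0.2071 + 0.2744 + 0.0068 = 0.4883 ≈ 0.488

0.488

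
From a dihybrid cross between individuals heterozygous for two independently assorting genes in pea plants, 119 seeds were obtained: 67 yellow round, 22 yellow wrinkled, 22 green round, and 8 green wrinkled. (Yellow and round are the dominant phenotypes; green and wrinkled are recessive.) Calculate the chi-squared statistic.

0.051

A dihybrid F₂ with independent assortment and complete dominance at both loci gives a 9:3:3:1 phenotypic ratio.
Total ratio parts = 16. Expected numbers out of 119:
  yellow round: 119 × 9/16 = 66.9375
  yellow wrinkled: 119 × 3/16 = 22.3125
  green round: 119 × 3/16 = 22.3125
  green wrinkled: 119 × 1/16 = 7.4375
χ² = Σ (O − E)² / E
  yellow round: (67 − 66.9375)² / 66.9375 = 0.0001
  yellow wrinkled: (22 − 22.3125)² / 22.3125 = 0.0044
  green round: (22 − 22.3125)² / 22.3125 = 0.0044
  green wrinkled: (8 − 7.4375)² / 7.4375 = 0.0425
χ² = 0.0001 + 0.0044 + 0.0044 + 0.0425 = 0.0514 ≈ 0.051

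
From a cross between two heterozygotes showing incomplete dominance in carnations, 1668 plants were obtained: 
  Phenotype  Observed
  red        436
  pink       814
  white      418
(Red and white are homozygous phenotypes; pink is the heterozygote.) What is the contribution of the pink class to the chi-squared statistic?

0.480

With incomplete dominance, a heterozygote × heterozygote cross gives a 1:2:1 phenotypic ratio.
The 1:2:1 ratio has 4 parts, so with N = 1668 the expected counts are:
  red: 1668 × 1/4 = 417
  pink: 1668 × 2/4 = 834
  white: 1668 × 1/4 = 417
Contribution of pink: (814 − 834)² / 834 = 0.4796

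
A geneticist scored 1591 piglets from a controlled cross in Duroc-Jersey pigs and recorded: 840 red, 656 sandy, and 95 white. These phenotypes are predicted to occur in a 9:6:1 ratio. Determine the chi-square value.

9.479

Expected counts for N = 1591 under a 9:6:1 ratio (total parts = 16):
  red: 1591 × 9/16 = 894.9375
  sandy: 1591 × 6/16 = 596.625
  white: 1591 × 1/16 = 99.4375
χ² = Σ (O − E)² / E
  red: (840 − 894.9375)² / 894.9375 = 3.3724
  sandy: (656 − 596.625)² / 596.625 = 5.9089
  white: (95 − 99.4375)² / 99.4375 = 0.1980
χ² = 3.3724 + 5.9089 + 0.1980 = 9.4793 ≈ 9.479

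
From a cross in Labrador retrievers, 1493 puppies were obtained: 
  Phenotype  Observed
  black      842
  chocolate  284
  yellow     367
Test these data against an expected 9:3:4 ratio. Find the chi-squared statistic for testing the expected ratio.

0.169

The 9:3:4 ratio has 16 parts, so with N = 1493 the expected counts are:
  black: 1493 × 9/16 = 839.8125
  chocolate: 1493 × 3/16 = 279.9375
  yellow: 1493 × 4/16 = 373.25
χ² = Σ (O − E)² / E
  black: (842 − 839.8125)² / 839.8125 = 0.0057
  chocolate: (284 − 279.9375)² / 279.9375 = 0.0590
  yellow: (367 − 373.25)² / 373.25 = 0.1047
χ² = 0.0057 + 0.0590 + 0.1047 = 0.1694 ≈ 0.169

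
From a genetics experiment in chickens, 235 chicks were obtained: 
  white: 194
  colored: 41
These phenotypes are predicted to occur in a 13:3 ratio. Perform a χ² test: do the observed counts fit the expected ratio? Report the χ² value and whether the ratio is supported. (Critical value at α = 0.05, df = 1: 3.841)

Expected counts for N = 235 under a 13:3 ratio (total parts = 16):
  white: 235 × 13/16 = 190.9375
  colored: 235 × 3/16 = 44.0625
χ² = Σ (O − E)² / E
  white: (194 − 190.9375)² / 190.9375 = 0.0491
  colored: (41 − 44.0625)² / 44.0625 = 0.2129
χ² = 0.0491 + 0.2129 = 0.262
Degrees of freedom = 2 − 1 = 1; critical value at α = 0.05 is 3.841.
Since 0.262 < 3.841, we fail to reject the null hypothesis — the data are consistent with the 13:3 ratio.

0.262; consistent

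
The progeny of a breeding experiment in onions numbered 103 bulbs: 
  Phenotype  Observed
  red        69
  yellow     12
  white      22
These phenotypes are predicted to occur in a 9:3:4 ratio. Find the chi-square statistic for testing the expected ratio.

Total ratio parts = 16. Expected numbers out of 103:
  red: 103 × 9/16 = 57.9375
  yellow: 103 × 3/16 = 19.3125
  white: 103 × 4/16 = 25.75
χ² = Σ (O − E)² / E
  red: (69 − 57.9375)² / 57.9375 = 2.1123
  yellow: (12 − 19.3125)² / 19.3125 = 2.7688
  white: (22 − 25.75)² / 25.75 = 0.5461
χ² = 2.1123 + 2.7688 + 0.5461 = 5.4272 ≈ 5.427

5.427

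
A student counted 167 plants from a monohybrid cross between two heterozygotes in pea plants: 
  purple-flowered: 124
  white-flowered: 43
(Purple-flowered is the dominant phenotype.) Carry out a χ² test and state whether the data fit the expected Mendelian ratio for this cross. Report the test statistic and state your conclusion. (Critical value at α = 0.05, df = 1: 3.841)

0.050; consistent

For a monohybrid cross between heterozygotes with complete dominance, the expected phenotypic ratio is 3:1.
Expected counts for N = 167 under a 3:1 ratio (total parts = 4):
  purple-flowered: 167 × 3/4 = 125.25
  white-flowered: 167 × 1/4 = 41.75
χ² = Σ (O − E)² / E
  purple-flowered: (124 − 125.25)² / 125.25 = 0.0125
  white-flowered: (43 − 41.75)² / 41.75 = 0.0374
χ² = 0.0125 + 0.0374 = 0.0499 ≈ 0.050
Degrees of freedom = 2 − 1 = 1; critical value at α = 0.05 is 3.841.
Since 0.050 < 3.841, we fail to reject the null hypothesis — the data are consistent with the 3:1 ratio.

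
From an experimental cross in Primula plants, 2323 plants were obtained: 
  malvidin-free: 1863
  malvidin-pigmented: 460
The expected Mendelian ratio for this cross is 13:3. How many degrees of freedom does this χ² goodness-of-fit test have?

1

A goodness-of-fit test with 2 phenotype classes has df = 2 − 1 = 1.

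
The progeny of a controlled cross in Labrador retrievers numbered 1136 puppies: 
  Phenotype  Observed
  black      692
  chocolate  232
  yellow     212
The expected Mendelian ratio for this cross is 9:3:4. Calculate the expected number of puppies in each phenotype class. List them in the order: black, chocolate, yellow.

The 9:3:4 ratio has 16 parts, so with N = 1136 the expected counts are:
  black: 1136 × 9/16 = 639
  chocolate: 1136 × 3/16 = 213
  yellow: 1136 × 4/16 = 284

639, 213, 284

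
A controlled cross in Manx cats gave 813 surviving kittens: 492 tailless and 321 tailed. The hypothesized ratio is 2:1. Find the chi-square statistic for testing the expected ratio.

Expected counts for N = 813 under a 2:1 ratio (total parts = 3):
  tailless: 813 × 2/3 = 542
  tailed: 813 × 1/3 = 271
χ² = Σ (O − E)² / E
  tailless: (492 − 542)² / 542 = 4.6125
  tailed: (321 − 271)² / 271 = 9.2251
χ² = 4.6125 + 9.2251 = 13.8376 ≈ 13.838

13.838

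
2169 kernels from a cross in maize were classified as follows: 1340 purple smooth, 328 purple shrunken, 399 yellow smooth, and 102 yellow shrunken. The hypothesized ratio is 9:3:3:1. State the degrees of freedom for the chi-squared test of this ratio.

A goodness-of-fit test with 4 phenotype classes has df = 4 − 1 = 3.

3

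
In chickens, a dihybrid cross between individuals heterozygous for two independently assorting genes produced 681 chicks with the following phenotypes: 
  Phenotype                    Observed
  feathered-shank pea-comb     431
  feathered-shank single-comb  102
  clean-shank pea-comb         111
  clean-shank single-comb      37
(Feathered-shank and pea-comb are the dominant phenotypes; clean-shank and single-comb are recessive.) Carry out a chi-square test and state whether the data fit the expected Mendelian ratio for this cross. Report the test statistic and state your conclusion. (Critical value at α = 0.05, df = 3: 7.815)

A dihybrid F₂ with independent assortment and complete dominance at both loci gives a 9:3:3:1 phenotypic ratio.
Expected counts for N = 681 under a 9:3:3:1 ratio (total parts = 16):
  feathered-shank pea-comb: 681 × 9/16 = 383.0625
  feathered-shank single-comb: 681 × 3/16 = 127.6875
  clean-shank pea-comb: 681 × 3/16 = 127.6875
  clean-shank single-comb: 681 × 1/16 = 42.5625
χ² = Σ (O − E)² / E
  feathered-shank pea-comb: (431 − 383.0625)² / 383.0625 = 5.9990
  feathered-shank single-comb: (102 − 127.6875)² / 127.6875 = 5.1677
  clean-shank pea-comb: (111 − 127.6875)² / 127.6875 = 2.1809
  clean-shank single-comb: (37 − 42.5625)² / 42.5625 = 0.7270
χ² = 5.9990 + 5.1677 + 2.1809 + 0.7270 = 14.0746 ≈ 14.075
Degrees of freedom = 4 − 1 = 3; critical value at α = 0.05 is 7.815.
Since 14.075 > 7.815, we reject the null hypothesis — the data do not fit the 9:3:3:1 ratio.

14.075; not consistent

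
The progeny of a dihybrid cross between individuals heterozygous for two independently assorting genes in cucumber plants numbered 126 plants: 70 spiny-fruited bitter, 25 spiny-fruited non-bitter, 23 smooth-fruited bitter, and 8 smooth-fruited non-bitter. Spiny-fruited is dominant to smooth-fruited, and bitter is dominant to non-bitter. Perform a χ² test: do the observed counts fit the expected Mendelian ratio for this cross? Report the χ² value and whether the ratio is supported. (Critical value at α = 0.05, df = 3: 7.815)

0.109; consistent

A dihybrid F₂ with independent assortment and complete dominance at both loci gives a 9:3:3:1 phenotypic ratio.
Under the 9:3:3:1 hypothesis (Σ ratio = 16, N = 126):
  spiny-fruited bitter: 126 × 9/16 = 70.875
  spiny-fruited non-bitter: 126 × 3/16 = 23.625
  smooth-fruited bitter: 126 × 3/16 = 23.625
  smooth-fruited non-bitter: 126 × 1/16 = 7.875
χ² = Σ (O − E)² / E
  spiny-fruited bitter: (70 − 70.875)² / 70.875 = 0.0108
  spiny-fruited non-bitter: (25 − 23.625)² / 23.625 = 0.0800
  smooth-fruited bitter: (23 − 23.625)² / 23.625 = 0.0165
  smooth-fruited non-bitter: (8 − 7.875)² / 7.875 = 0.0020
χ² = 0.0108 + 0.0800 + 0.0165 + 0.0020 = 0.1093 ≈ 0.109
Degrees of freedom = 4 − 1 = 3; critical value at α = 0.05 is 7.815.
Since 0.109 < 7.815, we fail to reject the null hypothesis — the data are consistent with the 9:3:3:1 ratio.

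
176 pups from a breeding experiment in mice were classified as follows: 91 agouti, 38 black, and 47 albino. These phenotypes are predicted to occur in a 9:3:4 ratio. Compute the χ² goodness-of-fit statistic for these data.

Total ratio parts = 16. Expected numbers out of 176:
  agouti: 176 × 9/16 = 99
  black: 176 × 3/16 = 33
  albino: 176 × 4/16 = 44
χ² = Σ (O − E)² / E
  agouti: (91 − 99)² / 99 = 0.6465
  black: (38 − 33)² / 33 = 0.7576
  albino: (47 − 44)² / 44 = 0.2045
χ² = 0.6465 + 0.7576 + 0.2045 = 1.6086 ≈ 1.609

1.609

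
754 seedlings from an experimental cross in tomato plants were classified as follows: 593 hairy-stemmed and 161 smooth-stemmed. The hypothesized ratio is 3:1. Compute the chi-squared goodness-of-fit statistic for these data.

The 3:1 ratio has 4 parts, so with N = 754 the expected counts are:
  hairy-stemmed: 754 × 3/4 = 565.5
  smooth-stemmed: 754 × 1/4 = 188.5
χ² = Σ (O − E)² / E
  hairy-stemmed: (593 − 565.5)² / 565.5 = 1.3373
  smooth-stemmed: (161 − 188.5)² / 188.5 = 4.0119
χ² = 1.3373 + 4.0119 = 5.3492 ≈ 5.349

5.349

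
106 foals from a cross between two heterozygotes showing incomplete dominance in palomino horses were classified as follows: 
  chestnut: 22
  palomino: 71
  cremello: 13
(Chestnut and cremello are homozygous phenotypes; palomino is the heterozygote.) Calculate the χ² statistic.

13.755

With incomplete dominance, a heterozygote × heterozygote cross gives a 1:2:1 phenotypic ratio.
Under the 1:2:1 hypothesis (Σ ratio = 4, N = 106):
  chestnut: 106 × 1/4 = 26.5
  palomino: 106 × 2/4 = 53
  cremello: 106 × 1/4 = 26.5
χ² = Σ (O − E)² / E
  chestnut: (22 − 26.5)² / 26.5 = 0.7642
  palomino: (71 − 53)² / 53 = 6.1132
  cremello: (13 − 26.5)² / 26.5 = 6.8774
χ² = 0.7642 + 6.1132 + 6.8774 = 13.7548 ≈ 13.755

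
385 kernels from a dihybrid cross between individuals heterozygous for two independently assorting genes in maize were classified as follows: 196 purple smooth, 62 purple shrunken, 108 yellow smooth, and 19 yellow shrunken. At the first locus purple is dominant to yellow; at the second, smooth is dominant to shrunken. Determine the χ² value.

A dihybrid F₂ with independent assortment and complete dominance at both loci gives a 9:3:3:1 phenotypic ratio.
Expected counts for N = 385 under a 9:3:3:1 ratio (total parts = 16):
  purple smooth: 385 × 9/16 = 216.5625
  purple shrunken: 385 × 3/16 = 72.1875
  yellow smooth: 385 × 3/16 = 72.1875
  yellow shrunken: 385 × 1/16 = 24.0625
χ² = Σ (O − E)² / E
  purple smooth: (196 − 216.5625)² / 216.5625 = 1.9524
  purple shrunken: (62 − 72.1875)² / 72.1875 = 1.4377
  yellow smooth: (108 − 72.1875)² / 72.1875 = 17.7667
  yellow shrunken: (19 − 24.0625)² / 24.0625 = 1.0651
χ² = 1.9524 + 1.4377 + 17.7667 + 1.0651 = 22.2219 ≈ 22.222

22.222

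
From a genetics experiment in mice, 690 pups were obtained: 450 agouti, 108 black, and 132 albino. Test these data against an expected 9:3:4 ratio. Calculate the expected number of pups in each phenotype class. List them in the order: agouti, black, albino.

The 9:3:4 ratio has 16 parts, so with N = 690 the expected counts are:
  agouti: 690 × 9/16 = 388.125
  black: 690 × 3/16 = 129.375
  albino: 690 × 4/16 = 172.5

388.125, 129.375, 172.5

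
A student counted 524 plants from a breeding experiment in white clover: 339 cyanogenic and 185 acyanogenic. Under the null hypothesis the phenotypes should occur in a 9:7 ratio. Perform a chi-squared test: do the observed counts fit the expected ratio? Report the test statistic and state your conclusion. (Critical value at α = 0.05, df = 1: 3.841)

Under the 9:7 hypothesis (Σ ratio = 16, N = 524):
  cyanogenic: 524 × 9/16 = 294.75
  acyanogenic: 524 × 7/16 = 229.25
χ² = Σ (O − E)² / E
  cyanogenic: (339 − 294.75)² / 294.75 = 6.6431
  acyanogenic: (185 − 229.25)² / 229.25 = 8.5412
χ² = 6.6431 + 8.5412 = 15.1843 ≈ 15.184
Degrees of freedom = 2 − 1 = 1; critical value at α = 0.05 is 3.841.
Since 15.184 > 3.841, we reject the null hypothesis — the data do not fit the 9:7 ratio.

15.184; not consistent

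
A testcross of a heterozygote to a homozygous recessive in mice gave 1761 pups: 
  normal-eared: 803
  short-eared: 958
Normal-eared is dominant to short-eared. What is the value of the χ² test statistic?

13.643

A testcross of a heterozygote (Aa × aa) gives a 1:1 phenotypic ratio.
Expected counts for N = 1761 under a 1:1 ratio (total parts = 2):
  normal-eared: 1761 × 1/2 = 880.5
  short-eared: 1761 × 1/2 = 880.5
χ² = Σ (O − E)² / E
  normal-eared: (803 − 880.5)² / 880.5 = 6.8214
  short-eared: (958 − 880.5)² / 880.5 = 6.8214
χ² = 6.8214 + 6.8214 = 13.6428 ≈ 13.643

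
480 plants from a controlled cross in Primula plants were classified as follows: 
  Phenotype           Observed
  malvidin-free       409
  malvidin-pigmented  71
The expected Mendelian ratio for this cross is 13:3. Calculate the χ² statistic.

The 13:3 ratio has 16 parts, so with N = 480 the expected counts are:
  malvidin-free: 480 × 13/16 = 390
  malvidin-pigmented: 480 × 3/16 = 90
χ² = Σ (O − E)² / E
  malvidin-free: (409 − 390)² / 390 = 0.9256
  malvidin-pigmented: (71 − 90)² / 90 = 4.0111
χ² = 0.9256 + 4.0111 = 4.9367 ≈ 4.937

4.937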